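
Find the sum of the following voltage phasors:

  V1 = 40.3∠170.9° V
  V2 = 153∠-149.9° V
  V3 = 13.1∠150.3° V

Step 1 — Convert each phasor to rectangular form:
  V1 = 40.3·(cos(170.9°) + j·sin(170.9°)) = -39.79 + j6.374 V
  V2 = 153·(cos(-149.9°) + j·sin(-149.9°)) = -132.4 - j76.73 V
  V3 = 13.1·(cos(150.3°) + j·sin(150.3°)) = -11.38 + j6.491 V
Step 2 — Sum components: V_total = -183.5 - j63.87 V.
Step 3 — Convert to polar: |V_total| = 194.3 V, ∠V_total = -160.8°.

V_total = 194.3∠-160.8° V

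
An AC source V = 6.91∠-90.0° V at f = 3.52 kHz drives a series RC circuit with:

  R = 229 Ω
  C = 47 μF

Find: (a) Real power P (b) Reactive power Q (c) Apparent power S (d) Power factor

Step 1 — Angular frequency: ω = 2π·f = 2π·3520 = 2.212e+04 rad/s.
Step 2 — Component impedances:
  R: Z = R = 229 Ω
  C: Z = 1/(jωC) = -j/(ω·C) = 0 - j0.962 Ω
Step 3 — Series combination: Z_total = R + C = 229 - j0.962 Ω = 229∠-0.2° Ω.
Step 4 — Source phasor: V = 6.91∠-90.0° V = 0 - j6.91 V.
Step 5 — Current: I = V / Z = 0.0001268 - j0.03017 A = 0.03017∠-89.8° A.
Step 6 — Complex power: S = V·I* = 0.2085 - j0.0008759 VA.
Step 7 — Real power: P = Re(S) = 0.2085 W.
Step 8 — Reactive power: Q = Im(S) = -0.0008759 VAR.
Step 9 — Apparent power: |S| = 0.2085 VA.
Step 10 — Power factor: PF = P/|S| = 1 (leading).

(a) P = 0.2085 W  (b) Q = -0.0008759 VAR  (c) S = 0.2085 VA  (d) PF = 1 (leading)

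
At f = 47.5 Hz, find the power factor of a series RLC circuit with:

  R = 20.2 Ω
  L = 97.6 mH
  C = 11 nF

Step 1 — Angular frequency: ω = 2π·f = 2π·47.5 = 298.5 rad/s.
Step 2 — Component impedances:
  R: Z = R = 20.2 Ω
  L: Z = jωL = j·298.5·0.0976 = 0 + j29.13 Ω
  C: Z = 1/(jωC) = -j/(ω·C) = 0 - j3.046e+05 Ω
Step 3 — Series combination: Z_total = R + L + C = 20.2 - j3.046e+05 Ω = 3.046e+05∠-90.0° Ω.
Step 4 — Power factor: PF = cos(φ) = Re(Z)/|Z| = 20.2/3.046e+05 = 6.632e-05.
Step 5 — Type: Im(Z) = -3.046e+05 ⇒ leading (phase φ = -90.0°).

PF = 6.632e-05 (leading, φ = -90.0°)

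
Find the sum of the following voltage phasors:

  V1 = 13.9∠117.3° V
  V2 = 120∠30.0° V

Step 1 — Convert each phasor to rectangular form:
  V1 = 13.9·(cos(117.3°) + j·sin(117.3°)) = -6.375 + j12.35 V
  V2 = 120·(cos(30.0°) + j·sin(30.0°)) = 103.9 + j60 V
Step 2 — Sum components: V_total = 97.55 + j72.35 V.
Step 3 — Convert to polar: |V_total| = 121.5 V, ∠V_total = 36.6°.

V_total = 121.5∠36.6° V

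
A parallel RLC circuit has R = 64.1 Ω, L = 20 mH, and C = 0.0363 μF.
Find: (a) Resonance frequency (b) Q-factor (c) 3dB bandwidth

Step 1 — Resonance: ω₀ = 1/√(LC) = 1/√(0.02·3.63e-08) = 3.711e+04 rad/s.
Step 2 — f₀ = ω₀/(2π) = 5907 Hz.
Step 3 — Parallel Q: Q = R/(ω₀L) = 64.1/(3.711e+04·0.02) = 0.08636.
Step 4 — Bandwidth: Δω = ω₀/Q = 4.298e+05 rad/s; BW = Δω/(2π) = 6.84e+04 Hz.

(a) f₀ = 5907 Hz  (b) Q = 0.08636  (c) BW = 6.84e+04 Hz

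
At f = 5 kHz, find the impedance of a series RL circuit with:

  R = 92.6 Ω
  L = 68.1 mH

Step 1 — Angular frequency: ω = 2π·f = 2π·5000 = 3.142e+04 rad/s.
Step 2 — Component impedances:
  R: Z = R = 92.6 Ω
  L: Z = jωL = j·3.142e+04·0.0681 = 0 + j2139 Ω
Step 3 — Series combination: Z_total = R + L = 92.6 + j2139 Ω = 2141∠87.5° Ω.

Z = 92.6 + j2139 Ω = 2141∠87.5° Ω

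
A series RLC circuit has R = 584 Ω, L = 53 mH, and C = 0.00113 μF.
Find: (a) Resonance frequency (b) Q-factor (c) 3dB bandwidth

Step 1 — Resonance: ω₀ = 1/√(LC) = 1/√(0.053·1.13e-09) = 1.292e+05 rad/s.
Step 2 — f₀ = ω₀/(2π) = 2.057e+04 Hz.
Step 3 — Series Q: Q = ω₀L/R = 1.292e+05·0.053/584 = 11.73.
Step 4 — Bandwidth: Δω = ω₀/Q = 1.102e+04 rad/s; BW = Δω/(2π) = 1754 Hz.

(a) f₀ = 2.057e+04 Hz  (b) Q = 11.73  (c) BW = 1754 Hz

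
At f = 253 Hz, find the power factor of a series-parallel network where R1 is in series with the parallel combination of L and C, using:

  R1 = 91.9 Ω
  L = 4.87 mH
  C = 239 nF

Step 1 — Angular frequency: ω = 2π·f = 2π·253 = 1590 rad/s.
Step 2 — Component impedances:
  R1: Z = R = 91.9 Ω
  L: Z = jωL = j·1590·0.00487 = 0 + j7.742 Ω
  C: Z = 1/(jωC) = -j/(ω·C) = 0 - j2632 Ω
Step 3 — Parallel branch: L || C = 1/(1/L + 1/C) = 0 + j7.764 Ω.
Step 4 — Series with R1: Z_total = R1 + (L || C) = 91.9 + j7.764 Ω = 92.23∠4.8° Ω.
Step 5 — Power factor: PF = cos(φ) = Re(Z)/|Z| = 91.9/92.23 = 0.9964.
Step 6 — Type: Im(Z) = 7.764 ⇒ lagging (phase φ = 4.8°).

PF = 0.9964 (lagging, φ = 4.8°)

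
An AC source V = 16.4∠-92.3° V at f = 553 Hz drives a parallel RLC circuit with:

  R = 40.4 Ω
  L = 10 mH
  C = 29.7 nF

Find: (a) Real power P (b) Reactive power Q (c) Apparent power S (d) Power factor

Step 1 — Angular frequency: ω = 2π·f = 2π·553 = 3475 rad/s.
Step 2 — Component impedances:
  R: Z = R = 40.4 Ω
  L: Z = jωL = j·3475·0.01 = 0 + j34.75 Ω
  C: Z = 1/(jωC) = -j/(ω·C) = 0 - j9690 Ω
Step 3 — Parallel combination: 1/Z_total = 1/R + 1/L + 1/C; Z_total = 17.25 + j19.98 Ω = 26.4∠49.2° Ω.
Step 4 — Source phasor: V = 16.4∠-92.3° V = -0.6582 - j16.39 V.
Step 5 — Current: I = V / Z = -0.4862 - j0.3867 A = 0.6213∠-141.5° A.
Step 6 — Complex power: S = V·I* = 6.657 + j7.713 VA.
Step 7 — Real power: P = Re(S) = 6.657 W.
Step 8 — Reactive power: Q = Im(S) = 7.713 VAR.
Step 9 — Apparent power: |S| = 10.19 VA.
Step 10 — Power factor: PF = P/|S| = 0.6534 (lagging).

(a) P = 6.657 W  (b) Q = 7.713 VAR  (c) S = 10.19 VA  (d) PF = 0.6534 (lagging)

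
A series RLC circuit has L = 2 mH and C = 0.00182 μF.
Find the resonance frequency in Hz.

Step 1 — Resonance condition Im(Z)=0 gives ω₀ = 1/√(LC).
Step 2 — ω₀ = 1/√(0.002·1.82e-09) = 5.241e+05 rad/s.
Step 3 — f₀ = ω₀/(2π) = 8.342e+04 Hz.

f₀ = 8.342e+04 Hz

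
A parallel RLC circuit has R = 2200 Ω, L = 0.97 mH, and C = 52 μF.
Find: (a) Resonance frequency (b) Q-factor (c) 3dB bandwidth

Step 1 — Resonance: ω₀ = 1/√(LC) = 1/√(0.00097·5.2e-05) = 4453 rad/s.
Step 2 — f₀ = ω₀/(2π) = 708.7 Hz.
Step 3 — Parallel Q: Q = R/(ω₀L) = 2200/(4453·0.00097) = 509.4.
Step 4 — Bandwidth: Δω = ω₀/Q = 8.741 rad/s; BW = Δω/(2π) = 1.391 Hz.

(a) f₀ = 708.7 Hz  (b) Q = 509.4  (c) BW = 1.391 Hz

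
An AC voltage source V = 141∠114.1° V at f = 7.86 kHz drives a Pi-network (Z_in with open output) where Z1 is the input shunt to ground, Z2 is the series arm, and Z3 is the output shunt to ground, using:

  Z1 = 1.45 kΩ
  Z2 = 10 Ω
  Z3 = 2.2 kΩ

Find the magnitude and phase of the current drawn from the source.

Step 1 — Angular frequency: ω = 2π·f = 2π·7860 = 4.939e+04 rad/s.
Step 2 — Component impedances:
  Z1: Z = R = 1450 Ω
  Z2: Z = R = 10 Ω
  Z3: Z = R = 2200 Ω
Step 3 — With open output, the series arm Z2 and the output shunt Z3 appear in series to ground: Z2 + Z3 = 2210 Ω.
Step 4 — Parallel with input shunt Z1: Z_in = Z1 || (Z2 + Z3) = 875.5 Ω = 875.5∠0.0° Ω.
Step 5 — Source phasor: V = 141∠114.1° V = -57.57 + j128.7 V.
Step 6 — Ohm's law: I = V / Z_total = (-57.57 + j128.7) / (875.5) = -0.06576 + j0.147 A.
Step 7 — Convert to polar: |I| = 0.161 A, ∠I = 114.1°.

I = 0.161∠114.1° A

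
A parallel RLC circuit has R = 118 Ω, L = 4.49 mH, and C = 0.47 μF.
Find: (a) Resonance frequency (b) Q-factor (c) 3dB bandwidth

Step 1 — Resonance: ω₀ = 1/√(LC) = 1/√(0.00449·4.7e-07) = 2.177e+04 rad/s.
Step 2 — f₀ = ω₀/(2π) = 3465 Hz.
Step 3 — Parallel Q: Q = R/(ω₀L) = 118/(2.177e+04·0.00449) = 1.207.
Step 4 — Bandwidth: Δω = ω₀/Q = 1.803e+04 rad/s; BW = Δω/(2π) = 2870 Hz.

(a) f₀ = 3465 Hz  (b) Q = 1.207  (c) BW = 2870 Hz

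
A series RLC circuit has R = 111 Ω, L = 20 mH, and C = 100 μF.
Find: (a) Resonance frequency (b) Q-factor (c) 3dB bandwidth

Step 1 — Resonance condition Im(Z)=0 gives ω₀ = 1/√(LC).
Step 2 — ω₀ = 1/√(0.02·0.0001) = 707.1 rad/s.
Step 3 — f₀ = ω₀/(2π) = 112.5 Hz.
Step 4 — Series Q: Q = ω₀L/R = 707.1·0.02/111 = 0.1274.
Step 5 — 3dB bandwidth: Δω = ω₀/Q = 5550 rad/s; BW = Δω/(2π) = 883.3 Hz.

(a) f₀ = 112.5 Hz  (b) Q = 0.1274  (c) BW = 883.3 Hz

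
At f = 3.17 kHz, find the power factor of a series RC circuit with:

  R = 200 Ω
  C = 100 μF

Step 1 — Angular frequency: ω = 2π·f = 2π·3170 = 1.992e+04 rad/s.
Step 2 — Component impedances:
  R: Z = R = 200 Ω
  C: Z = 1/(jωC) = -j/(ω·C) = 0 - j0.5021 Ω
Step 3 — Series combination: Z_total = R + C = 200 - j0.5021 Ω = 200∠-0.1° Ω.
Step 4 — Power factor: PF = cos(φ) = Re(Z)/|Z| = 200/200 = 1.
Step 5 — Type: Im(Z) = -0.5021 ⇒ leading (phase φ = -0.1°).

PF = 1 (leading, φ = -0.1°)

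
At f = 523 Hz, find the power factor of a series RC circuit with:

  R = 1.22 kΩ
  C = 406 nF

Step 1 — Angular frequency: ω = 2π·f = 2π·523 = 3286 rad/s.
Step 2 — Component impedances:
  R: Z = R = 1220 Ω
  C: Z = 1/(jωC) = -j/(ω·C) = 0 - j749.5 Ω
Step 3 — Series combination: Z_total = R + C = 1220 - j749.5 Ω = 1432∠-31.6° Ω.
Step 4 — Power factor: PF = cos(φ) = Re(Z)/|Z| = 1220/1432 = 0.852.
Step 5 — Type: Im(Z) = -749.5 ⇒ leading (phase φ = -31.6°).

PF = 0.852 (leading, φ = -31.6°)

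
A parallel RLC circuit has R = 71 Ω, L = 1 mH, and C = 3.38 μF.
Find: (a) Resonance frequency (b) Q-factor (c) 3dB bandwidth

Step 1 — Resonance: ω₀ = 1/√(LC) = 1/√(0.001·3.38e-06) = 1.72e+04 rad/s.
Step 2 — f₀ = ω₀/(2π) = 2738 Hz.
Step 3 — Parallel Q: Q = R/(ω₀L) = 71/(1.72e+04·0.001) = 4.128.
Step 4 — Bandwidth: Δω = ω₀/Q = 4167 rad/s; BW = Δω/(2π) = 663.2 Hz.

(a) f₀ = 2738 Hz  (b) Q = 4.128  (c) BW = 663.2 Hz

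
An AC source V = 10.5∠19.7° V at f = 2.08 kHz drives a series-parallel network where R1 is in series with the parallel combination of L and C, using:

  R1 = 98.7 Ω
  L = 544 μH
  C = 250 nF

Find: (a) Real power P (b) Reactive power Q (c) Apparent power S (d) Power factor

Step 1 — Angular frequency: ω = 2π·f = 2π·2080 = 1.307e+04 rad/s.
Step 2 — Component impedances:
  R1: Z = R = 98.7 Ω
  L: Z = jωL = j·1.307e+04·0.000544 = 0 + j7.11 Ω
  C: Z = 1/(jωC) = -j/(ω·C) = 0 - j306.1 Ω
Step 3 — Parallel branch: L || C = 1/(1/L + 1/C) = 0 + j7.279 Ω.
Step 4 — Series with R1: Z_total = R1 + (L || C) = 98.7 + j7.279 Ω = 98.97∠4.2° Ω.
Step 5 — Source phasor: V = 10.5∠19.7° V = 9.885 + j3.54 V.
Step 6 — Current: I = V / Z = 0.1022 + j0.02832 A = 0.1061∠15.5° A.
Step 7 — Complex power: S = V·I* = 1.111 + j0.08193 VA.
Step 8 — Real power: P = Re(S) = 1.111 W.
Step 9 — Reactive power: Q = Im(S) = 0.08193 VAR.
Step 10 — Apparent power: |S| = 1.114 VA.
Step 11 — Power factor: PF = P/|S| = 0.9973 (lagging).

(a) P = 1.111 W  (b) Q = 0.08193 VAR  (c) S = 1.114 VA  (d) PF = 0.9973 (lagging)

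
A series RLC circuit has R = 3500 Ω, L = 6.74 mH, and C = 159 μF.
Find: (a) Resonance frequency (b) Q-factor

Step 1 — Resonance condition Im(Z)=0 gives ω₀ = 1/√(LC).
Step 2 — ω₀ = 1/√(0.00674·0.000159) = 966 rad/s.
Step 3 — f₀ = ω₀/(2π) = 153.7 Hz.
Step 4 — Series Q: Q = ω₀L/R = 966·0.00674/3500 = 0.00186.

(a) f₀ = 153.7 Hz  (b) Q = 0.00186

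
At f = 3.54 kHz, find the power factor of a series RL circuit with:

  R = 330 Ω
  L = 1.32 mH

Step 1 — Angular frequency: ω = 2π·f = 2π·3540 = 2.224e+04 rad/s.
Step 2 — Component impedances:
  R: Z = R = 330 Ω
  L: Z = jωL = j·2.224e+04·0.00132 = 0 + j29.36 Ω
Step 3 — Series combination: Z_total = R + L = 330 + j29.36 Ω = 331.3∠5.1° Ω.
Step 4 — Power factor: PF = cos(φ) = Re(Z)/|Z| = 330/331.3 = 0.9961.
Step 5 — Type: Im(Z) = 29.36 ⇒ lagging (phase φ = 5.1°).

PF = 0.9961 (lagging, φ = 5.1°)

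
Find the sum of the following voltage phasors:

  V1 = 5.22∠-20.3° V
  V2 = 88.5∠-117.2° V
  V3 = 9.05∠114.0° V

Step 1 — Convert each phasor to rectangular form:
  V1 = 5.22·(cos(-20.3°) + j·sin(-20.3°)) = 4.896 - j1.811 V
  V2 = 88.5·(cos(-117.2°) + j·sin(-117.2°)) = -40.45 - j78.71 V
  V3 = 9.05·(cos(114.0°) + j·sin(114.0°)) = -3.681 + j8.268 V
Step 2 — Sum components: V_total = -39.24 - j72.26 V.
Step 3 — Convert to polar: |V_total| = 82.22 V, ∠V_total = -118.5°.

V_total = 82.22∠-118.5° V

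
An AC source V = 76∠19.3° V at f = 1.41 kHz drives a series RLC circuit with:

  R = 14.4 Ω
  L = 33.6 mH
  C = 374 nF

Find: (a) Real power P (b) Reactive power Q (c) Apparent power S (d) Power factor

Step 1 — Angular frequency: ω = 2π·f = 2π·1410 = 8859 rad/s.
Step 2 — Component impedances:
  R: Z = R = 14.4 Ω
  L: Z = jωL = j·8859·0.0336 = 0 + j297.7 Ω
  C: Z = 1/(jωC) = -j/(ω·C) = 0 - j301.8 Ω
Step 3 — Series combination: Z_total = R + L + C = 14.4 - j4.135 Ω = 14.98∠-16.0° Ω.
Step 4 — Source phasor: V = 76∠19.3° V = 71.73 + j25.12 V.
Step 5 — Current: I = V / Z = 4.139 + j2.933 A = 5.073∠35.3° A.
Step 6 — Complex power: S = V·I* = 370.6 - j106.4 VA.
Step 7 — Real power: P = Re(S) = 370.6 W.
Step 8 — Reactive power: Q = Im(S) = -106.4 VAR.
Step 9 — Apparent power: |S| = 385.5 VA.
Step 10 — Power factor: PF = P/|S| = 0.9612 (leading).

(a) P = 370.6 W  (b) Q = -106.4 VAR  (c) S = 385.5 VA  (d) PF = 0.9612 (leading)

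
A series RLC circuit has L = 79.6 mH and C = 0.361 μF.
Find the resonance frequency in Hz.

Step 1 — Resonance condition Im(Z)=0 gives ω₀ = 1/√(LC).
Step 2 — ω₀ = 1/√(0.0796·3.61e-07) = 5899 rad/s.
Step 3 — f₀ = ω₀/(2π) = 938.9 Hz.

f₀ = 938.9 Hz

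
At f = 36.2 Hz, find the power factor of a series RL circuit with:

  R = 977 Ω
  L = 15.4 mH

Step 1 — Angular frequency: ω = 2π·f = 2π·36.2 = 227.5 rad/s.
Step 2 — Component impedances:
  R: Z = R = 977 Ω
  L: Z = jωL = j·227.5·0.0154 = 0 + j3.503 Ω
Step 3 — Series combination: Z_total = R + L = 977 + j3.503 Ω = 977∠0.2° Ω.
Step 4 — Power factor: PF = cos(φ) = Re(Z)/|Z| = 977/977 = 1.
Step 5 — Type: Im(Z) = 3.503 ⇒ lagging (phase φ = 0.2°).

PF = 1 (lagging, φ = 0.2°)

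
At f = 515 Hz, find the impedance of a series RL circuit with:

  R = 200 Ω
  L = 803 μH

Step 1 — Angular frequency: ω = 2π·f = 2π·515 = 3236 rad/s.
Step 2 — Component impedances:
  R: Z = R = 200 Ω
  L: Z = jωL = j·3236·0.000803 = 0 + j2.598 Ω
Step 3 — Series combination: Z_total = R + L = 200 + j2.598 Ω = 200∠0.7° Ω.

Z = 200 + j2.598 Ω = 200∠0.7° Ω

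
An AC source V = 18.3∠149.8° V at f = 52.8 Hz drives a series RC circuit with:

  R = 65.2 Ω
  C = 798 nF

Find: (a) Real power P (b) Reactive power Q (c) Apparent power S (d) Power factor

Step 1 — Angular frequency: ω = 2π·f = 2π·52.8 = 331.8 rad/s.
Step 2 — Component impedances:
  R: Z = R = 65.2 Ω
  C: Z = 1/(jωC) = -j/(ω·C) = 0 - j3777 Ω
Step 3 — Series combination: Z_total = R + C = 65.2 - j3777 Ω = 3778∠-89.0° Ω.
Step 4 — Source phasor: V = 18.3∠149.8° V = -15.82 + j9.205 V.
Step 5 — Current: I = V / Z = -0.002509 - j0.004144 A = 0.004844∠-121.2° A.
Step 6 — Complex power: S = V·I* = 0.00153 - j0.08863 VA.
Step 7 — Real power: P = Re(S) = 0.00153 W.
Step 8 — Reactive power: Q = Im(S) = -0.08863 VAR.
Step 9 — Apparent power: |S| = 0.08864 VA.
Step 10 — Power factor: PF = P/|S| = 0.01726 (leading).

(a) P = 0.00153 W  (b) Q = -0.08863 VAR  (c) S = 0.08864 VA  (d) PF = 0.01726 (leading)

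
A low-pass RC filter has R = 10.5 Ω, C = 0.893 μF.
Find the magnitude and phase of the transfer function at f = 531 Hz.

Step 1 — Angular frequency: ω = 2π·531 = 3336 rad/s.
Step 2 — Transfer function: H(jω) = 1/(1 + jωRC).
Step 3 — Denominator: 1 + jωRC = 1 + j·3336·10.5·8.93e-07 = 1 + j0.03128.
Step 4 — H = 0.999 - j0.03125.
Step 5 — Magnitude: |H| = 0.9995 (-0.0 dB); phase: φ = -1.8°.

|H| = 0.9995 (-0.0 dB), φ = -1.8°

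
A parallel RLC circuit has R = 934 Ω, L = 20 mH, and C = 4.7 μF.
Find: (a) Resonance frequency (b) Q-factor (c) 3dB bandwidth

Step 1 — Resonance: ω₀ = 1/√(LC) = 1/√(0.02·4.7e-06) = 3262 rad/s.
Step 2 — f₀ = ω₀/(2π) = 519.1 Hz.
Step 3 — Parallel Q: Q = R/(ω₀L) = 934/(3262·0.02) = 14.32.
Step 4 — Bandwidth: Δω = ω₀/Q = 227.8 rad/s; BW = Δω/(2π) = 36.26 Hz.

(a) f₀ = 519.1 Hz  (b) Q = 14.32  (c) BW = 36.26 Hz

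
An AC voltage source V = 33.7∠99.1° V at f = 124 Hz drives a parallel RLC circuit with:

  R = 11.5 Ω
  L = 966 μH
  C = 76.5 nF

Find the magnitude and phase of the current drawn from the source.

Step 1 — Angular frequency: ω = 2π·f = 2π·124 = 779.1 rad/s.
Step 2 — Component impedances:
  R: Z = R = 11.5 Ω
  L: Z = jωL = j·779.1·0.000966 = 0 + j0.7526 Ω
  C: Z = 1/(jωC) = -j/(ω·C) = 0 - j1.678e+04 Ω
Step 3 — Parallel combination: 1/Z_total = 1/R + 1/L + 1/C; Z_total = 0.04905 + j0.7494 Ω = 0.7511∠86.3° Ω.
Step 4 — Source phasor: V = 33.7∠99.1° V = -5.33 + j33.28 V.
Step 5 — Ohm's law: I = V / Z_total = (-5.33 + j33.28) / (0.04905 + j0.7494) = 43.75 + j9.975 A.
Step 6 — Convert to polar: |I| = 44.87 A, ∠I = 12.8°.

I = 44.87∠12.8° A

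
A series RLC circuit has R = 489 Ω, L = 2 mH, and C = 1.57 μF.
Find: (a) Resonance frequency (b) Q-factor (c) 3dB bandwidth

Step 1 — Resonance: ω₀ = 1/√(LC) = 1/√(0.002·1.57e-06) = 1.785e+04 rad/s.
Step 2 — f₀ = ω₀/(2π) = 2840 Hz.
Step 3 — Series Q: Q = ω₀L/R = 1.785e+04·0.002/489 = 0.07299.
Step 4 — Bandwidth: Δω = ω₀/Q = 2.445e+05 rad/s; BW = Δω/(2π) = 3.891e+04 Hz.

(a) f₀ = 2840 Hz  (b) Q = 0.07299  (c) BW = 3.891e+04 Hz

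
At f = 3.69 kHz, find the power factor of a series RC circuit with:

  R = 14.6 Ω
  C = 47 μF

Step 1 — Angular frequency: ω = 2π·f = 2π·3690 = 2.318e+04 rad/s.
Step 2 — Component impedances:
  R: Z = R = 14.6 Ω
  C: Z = 1/(jωC) = -j/(ω·C) = 0 - j0.9177 Ω
Step 3 — Series combination: Z_total = R + C = 14.6 - j0.9177 Ω = 14.63∠-3.6° Ω.
Step 4 — Power factor: PF = cos(φ) = Re(Z)/|Z| = 14.6/14.629 = 0.998.
Step 5 — Type: Im(Z) = -0.9177 ⇒ leading (phase φ = -3.6°).

PF = 0.998 (leading, φ = -3.6°)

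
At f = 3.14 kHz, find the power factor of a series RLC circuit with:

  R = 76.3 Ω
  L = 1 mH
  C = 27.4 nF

Step 1 — Angular frequency: ω = 2π·f = 2π·3140 = 1.973e+04 rad/s.
Step 2 — Component impedances:
  R: Z = R = 76.3 Ω
  L: Z = jωL = j·1.973e+04·0.001 = 0 + j19.73 Ω
  C: Z = 1/(jωC) = -j/(ω·C) = 0 - j1850 Ω
Step 3 — Series combination: Z_total = R + L + C = 76.3 - j1830 Ω = 1832∠-87.6° Ω.
Step 4 — Power factor: PF = cos(φ) = Re(Z)/|Z| = 76.3/1832 = 0.04165.
Step 5 — Type: Im(Z) = -1830 ⇒ leading (phase φ = -87.6°).

PF = 0.04165 (leading, φ = -87.6°)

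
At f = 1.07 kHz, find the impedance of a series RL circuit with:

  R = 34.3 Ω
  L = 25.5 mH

Step 1 — Angular frequency: ω = 2π·f = 2π·1070 = 6723 rad/s.
Step 2 — Component impedances:
  R: Z = R = 34.3 Ω
  L: Z = jωL = j·6723·0.0255 = 0 + j171.4 Ω
Step 3 — Series combination: Z_total = R + L = 34.3 + j171.4 Ω = 174.8∠78.7° Ω.

Z = 34.3 + j171.4 Ω = 174.8∠78.7° Ω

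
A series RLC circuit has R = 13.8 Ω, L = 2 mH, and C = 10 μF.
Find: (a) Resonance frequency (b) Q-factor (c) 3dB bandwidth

Step 1 — Resonance: ω₀ = 1/√(LC) = 1/√(0.002·1e-05) = 7071 rad/s.
Step 2 — f₀ = ω₀/(2π) = 1125 Hz.
Step 3 — Series Q: Q = ω₀L/R = 7071·0.002/13.8 = 1.025.
Step 4 — Bandwidth: Δω = ω₀/Q = 6900 rad/s; BW = Δω/(2π) = 1098 Hz.

(a) f₀ = 1125 Hz  (b) Q = 1.025  (c) BW = 1098 Hz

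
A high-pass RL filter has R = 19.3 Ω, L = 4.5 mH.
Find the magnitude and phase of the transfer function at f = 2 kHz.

Step 1 — Angular frequency: ω = 2π·2000 = 1.257e+04 rad/s.
Step 2 — Transfer function: H(jω) = jωL/(R + jωL).
Step 3 — Numerator jωL = j·56.55; denominator R + jωL = 19.3 + j56.55.
Step 4 — H = 0.8957 + j0.3057.
Step 5 — Magnitude: |H| = 0.9464 (-0.5 dB); phase: φ = 18.8°.

|H| = 0.9464 (-0.5 dB), φ = 18.8°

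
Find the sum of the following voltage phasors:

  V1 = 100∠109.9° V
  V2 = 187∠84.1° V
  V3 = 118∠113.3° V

Step 1 — Convert each phasor to rectangular form:
  V1 = 100·(cos(109.9°) + j·sin(109.9°)) = -34.04 + j94.03 V
  V2 = 187·(cos(84.1°) + j·sin(84.1°)) = 19.22 + j186 V
  V3 = 118·(cos(113.3°) + j·sin(113.3°)) = -46.67 + j108.4 V
Step 2 — Sum components: V_total = -61.49 + j388.4 V.
Step 3 — Convert to polar: |V_total| = 393.3 V, ∠V_total = 99.0°.

V_total = 393.3∠99.0° V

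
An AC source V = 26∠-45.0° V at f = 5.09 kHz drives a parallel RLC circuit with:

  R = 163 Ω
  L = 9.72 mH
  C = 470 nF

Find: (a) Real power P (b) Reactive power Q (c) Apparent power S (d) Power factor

Step 1 — Angular frequency: ω = 2π·f = 2π·5090 = 3.198e+04 rad/s.
Step 2 — Component impedances:
  R: Z = R = 163 Ω
  L: Z = jωL = j·3.198e+04·0.00972 = 0 + j310.9 Ω
  C: Z = 1/(jωC) = -j/(ω·C) = 0 - j66.53 Ω
Step 3 — Parallel combination: 1/Z_total = 1/R + 1/L + 1/C; Z_total = 34.62 - j66.67 Ω = 75.12∠-62.6° Ω.
Step 4 — Source phasor: V = 26∠-45.0° V = 18.38 - j18.38 V.
Step 5 — Current: I = V / Z = 0.33 + j0.1044 A = 0.3461∠17.6° A.
Step 6 — Complex power: S = V·I* = 4.147 - j7.987 VA.
Step 7 — Real power: P = Re(S) = 4.147 W.
Step 8 — Reactive power: Q = Im(S) = -7.987 VAR.
Step 9 — Apparent power: |S| = 8.999 VA.
Step 10 — Power factor: PF = P/|S| = 0.4608 (leading).

(a) P = 4.147 W  (b) Q = -7.987 VAR  (c) S = 8.999 VA  (d) PF = 0.4608 (leading)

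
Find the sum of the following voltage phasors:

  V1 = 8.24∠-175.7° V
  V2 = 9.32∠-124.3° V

Step 1 — Convert each phasor to rectangular form:
  V1 = 8.24·(cos(-175.7°) + j·sin(-175.7°)) = -8.217 - j0.6178 V
  V2 = 9.32·(cos(-124.3°) + j·sin(-124.3°)) = -5.252 - j7.699 V
Step 2 — Sum components: V_total = -13.47 - j8.317 V.
Step 3 — Convert to polar: |V_total| = 15.83 V, ∠V_total = -148.3°.

V_total = 15.83∠-148.3° V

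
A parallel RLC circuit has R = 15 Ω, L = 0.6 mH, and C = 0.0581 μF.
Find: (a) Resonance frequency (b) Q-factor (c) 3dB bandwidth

Step 1 — Resonance: ω₀ = 1/√(LC) = 1/√(0.0006·5.81e-08) = 1.694e+05 rad/s.
Step 2 — f₀ = ω₀/(2π) = 2.696e+04 Hz.
Step 3 — Parallel Q: Q = R/(ω₀L) = 15/(1.694e+05·0.0006) = 0.1476.
Step 4 — Bandwidth: Δω = ω₀/Q = 1.147e+06 rad/s; BW = Δω/(2π) = 1.826e+05 Hz.

(a) f₀ = 2.696e+04 Hz  (b) Q = 0.1476  (c) BW = 1.826e+05 Hz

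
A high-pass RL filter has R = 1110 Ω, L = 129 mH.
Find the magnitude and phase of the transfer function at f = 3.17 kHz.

Step 1 — Angular frequency: ω = 2π·3170 = 1.992e+04 rad/s.
Step 2 — Transfer function: H(jω) = jωL/(R + jωL).
Step 3 — Numerator jωL = j·2569; denominator R + jωL = 1110 + j2569.
Step 4 — H = 0.8427 + j0.3641.
Step 5 — Magnitude: |H| = 0.918 (-0.7 dB); phase: φ = 23.4°.

|H| = 0.918 (-0.7 dB), φ = 23.4°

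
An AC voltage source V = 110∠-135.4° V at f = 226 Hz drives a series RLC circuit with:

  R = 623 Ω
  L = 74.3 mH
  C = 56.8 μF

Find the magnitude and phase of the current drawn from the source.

Step 1 — Angular frequency: ω = 2π·f = 2π·226 = 1420 rad/s.
Step 2 — Component impedances:
  R: Z = R = 623 Ω
  L: Z = jωL = j·1420·0.0743 = 0 + j105.5 Ω
  C: Z = 1/(jωC) = -j/(ω·C) = 0 - j12.4 Ω
Step 3 — Series combination: Z_total = R + L + C = 623 + j93.11 Ω = 629.9∠8.5° Ω.
Step 4 — Source phasor: V = 110∠-135.4° V = -78.32 - j77.24 V.
Step 5 — Ohm's law: I = V / Z_total = (-78.32 - j77.24) / (623 + j93.11) = -0.1411 - j0.1029 A.
Step 6 — Convert to polar: |I| = 0.1746 A, ∠I = -143.9°.

I = 0.1746∠-143.9° A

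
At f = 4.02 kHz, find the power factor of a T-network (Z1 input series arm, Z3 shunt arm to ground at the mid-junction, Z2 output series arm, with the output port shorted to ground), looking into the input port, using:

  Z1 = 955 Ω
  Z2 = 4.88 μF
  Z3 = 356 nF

Step 1 — Angular frequency: ω = 2π·f = 2π·4020 = 2.526e+04 rad/s.
Step 2 — Component impedances:
  Z1: Z = R = 955 Ω
  Z2: Z = 1/(jωC) = -j/(ω·C) = 0 - j8.113 Ω
  Z3: Z = 1/(jωC) = -j/(ω·C) = 0 - j111.2 Ω
Step 3 — With the output port shorted to ground, the output series arm Z2 runs from the junction to ground; the shunt arm Z3 also runs from the junction to ground. They appear in parallel: Z3 || Z2 = 0 - j7.561 Ω.
Step 4 — Series with input arm Z1: Z_in = Z1 + (Z3 || Z2) = 955 - j7.561 Ω = 955∠-0.5° Ω.
Step 5 — Power factor: PF = cos(φ) = Re(Z)/|Z| = 955/955 = 1.
Step 6 — Type: Im(Z) = -7.561 ⇒ leading (phase φ = -0.5°).

PF = 1 (leading, φ = -0.5°)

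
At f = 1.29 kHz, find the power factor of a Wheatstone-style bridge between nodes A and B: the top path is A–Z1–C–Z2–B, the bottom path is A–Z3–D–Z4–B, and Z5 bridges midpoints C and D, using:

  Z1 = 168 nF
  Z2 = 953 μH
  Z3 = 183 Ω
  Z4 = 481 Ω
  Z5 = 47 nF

Step 1 — Angular frequency: ω = 2π·f = 2π·1290 = 8105 rad/s.
Step 2 — Component impedances:
  Z1: Z = 1/(jωC) = -j/(ω·C) = 0 - j734.4 Ω
  Z2: Z = jωL = j·8105·0.000953 = 0 + j7.724 Ω
  Z3: Z = R = 183 Ω
  Z4: Z = R = 481 Ω
  Z5: Z = 1/(jωC) = -j/(ω·C) = 0 - j2625 Ω
Step 3 — Bridge requires nodal analysis (the Z5 bridge couples midpoints C and D, so the two paths cannot be reduced to a simple series/parallel combination). Setting node B to ground and injecting 1 A at node A, the 3-node admittance system at A, C, D solves to V_A = Z_AB = 315.8 - j329.4 Ω = 456.3∠-46.2° Ω.
Step 4 — Power factor: PF = cos(φ) = Re(Z)/|Z| = 315.76/456.31 = 0.692.
Step 5 — Type: Im(Z) = -329.4 ⇒ leading (phase φ = -46.2°).

PF = 0.692 (leading, φ = -46.2°)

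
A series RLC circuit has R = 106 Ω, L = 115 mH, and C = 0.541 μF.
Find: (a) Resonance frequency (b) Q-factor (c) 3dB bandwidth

Step 1 — Resonance condition Im(Z)=0 gives ω₀ = 1/√(LC).
Step 2 — ω₀ = 1/√(0.115·5.41e-07) = 4009 rad/s.
Step 3 — f₀ = ω₀/(2π) = 638.1 Hz.
Step 4 — Series Q: Q = ω₀L/R = 4009·0.115/106 = 4.35.
Step 5 — 3dB bandwidth: Δω = ω₀/Q = 921.7 rad/s; BW = Δω/(2π) = 146.7 Hz.

(a) f₀ = 638.1 Hz  (b) Q = 4.35  (c) BW = 146.7 Hz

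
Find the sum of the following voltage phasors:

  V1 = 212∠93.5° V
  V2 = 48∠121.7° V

Step 1 — Convert each phasor to rectangular form:
  V1 = 212·(cos(93.5°) + j·sin(93.5°)) = -12.94 + j211.6 V
  V2 = 48·(cos(121.7°) + j·sin(121.7°)) = -25.22 + j40.84 V
Step 2 — Sum components: V_total = -38.16 + j252.4 V.
Step 3 — Convert to polar: |V_total| = 255.3 V, ∠V_total = 98.6°.

V_total = 255.3∠98.6° V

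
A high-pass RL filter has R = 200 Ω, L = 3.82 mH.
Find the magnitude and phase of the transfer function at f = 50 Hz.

Step 1 — Angular frequency: ω = 2π·50 = 314.2 rad/s.
Step 2 — Transfer function: H(jω) = jωL/(R + jωL).
Step 3 — Numerator jωL = j·1.2; denominator R + jωL = 200 + j1.2.
Step 4 — H = 3.6e-05 + j0.006.
Step 5 — Magnitude: |H| = 0.006 (-44.4 dB); phase: φ = 89.7°.

|H| = 0.006 (-44.4 dB), φ = 89.7°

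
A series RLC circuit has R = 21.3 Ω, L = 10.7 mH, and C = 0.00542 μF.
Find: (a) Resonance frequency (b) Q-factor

Step 1 — Resonance condition Im(Z)=0 gives ω₀ = 1/√(LC).
Step 2 — ω₀ = 1/√(0.0107·5.42e-09) = 1.313e+05 rad/s.
Step 3 — f₀ = ω₀/(2π) = 2.09e+04 Hz.
Step 4 — Series Q: Q = ω₀L/R = 1.313e+05·0.0107/21.3 = 65.96.

(a) f₀ = 2.09e+04 Hz  (b) Q = 65.96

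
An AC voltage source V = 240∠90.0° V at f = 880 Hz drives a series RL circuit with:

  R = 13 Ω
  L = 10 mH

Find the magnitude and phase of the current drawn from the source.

Step 1 — Angular frequency: ω = 2π·f = 2π·880 = 5529 rad/s.
Step 2 — Component impedances:
  R: Z = R = 13 Ω
  L: Z = jωL = j·5529·0.01 = 0 + j55.29 Ω
Step 3 — Series combination: Z_total = R + L = 13 + j55.29 Ω = 56.8∠76.8° Ω.
Step 4 — Source phasor: V = 240∠90.0° V = 0 + j240 V.
Step 5 — Ohm's law: I = V / Z_total = (0 + j240) / (13 + j55.29) = 4.113 + j0.9671 A.
Step 6 — Convert to polar: |I| = 4.225 A, ∠I = 13.2°.

I = 4.225∠13.2° A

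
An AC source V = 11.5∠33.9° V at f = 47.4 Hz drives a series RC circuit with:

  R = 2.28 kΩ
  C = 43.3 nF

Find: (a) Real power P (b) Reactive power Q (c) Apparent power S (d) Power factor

Step 1 — Angular frequency: ω = 2π·f = 2π·47.4 = 297.8 rad/s.
Step 2 — Component impedances:
  R: Z = R = 2280 Ω
  C: Z = 1/(jωC) = -j/(ω·C) = 0 - j7.755e+04 Ω
Step 3 — Series combination: Z_total = R + C = 2280 - j7.755e+04 Ω = 7.758e+04∠-88.3° Ω.
Step 4 — Source phasor: V = 11.5∠33.9° V = 9.545 + j6.414 V.
Step 5 — Current: I = V / Z = -7.903e-05 + j0.0001254 A = 0.0001482∠122.2° A.
Step 6 — Complex power: S = V·I* = 5.01e-05 - j0.001704 VA.
Step 7 — Real power: P = Re(S) = 5.01e-05 W.
Step 8 — Reactive power: Q = Im(S) = -0.001704 VAR.
Step 9 — Apparent power: |S| = 0.001705 VA.
Step 10 — Power factor: PF = P/|S| = 0.02939 (leading).

(a) P = 5.01e-05 W  (b) Q = -0.001704 VAR  (c) S = 0.001705 VA  (d) PF = 0.02939 (leading)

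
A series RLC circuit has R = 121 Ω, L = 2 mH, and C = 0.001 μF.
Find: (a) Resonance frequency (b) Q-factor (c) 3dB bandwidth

Step 1 — Resonance condition Im(Z)=0 gives ω₀ = 1/√(LC).
Step 2 — ω₀ = 1/√(0.002·1e-09) = 7.071e+05 rad/s.
Step 3 — f₀ = ω₀/(2π) = 1.125e+05 Hz.
Step 4 — Series Q: Q = ω₀L/R = 7.071e+05·0.002/121 = 11.69.
Step 5 — 3dB bandwidth: Δω = ω₀/Q = 6.05e+04 rad/s; BW = Δω/(2π) = 9629 Hz.

(a) f₀ = 1.125e+05 Hz  (b) Q = 11.69  (c) BW = 9629 Hz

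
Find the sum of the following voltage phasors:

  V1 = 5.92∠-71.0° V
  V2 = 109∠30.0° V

Step 1 — Convert each phasor to rectangular form:
  V1 = 5.92·(cos(-71.0°) + j·sin(-71.0°)) = 1.927 - j5.597 V
  V2 = 109·(cos(30.0°) + j·sin(30.0°)) = 94.4 + j54.5 V
Step 2 — Sum components: V_total = 96.32 + j48.9 V.
Step 3 — Convert to polar: |V_total| = 108 V, ∠V_total = 26.9°.

V_total = 108∠26.9° V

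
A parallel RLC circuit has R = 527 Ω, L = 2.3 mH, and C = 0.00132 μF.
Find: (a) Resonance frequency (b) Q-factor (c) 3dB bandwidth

Step 1 — Resonance: ω₀ = 1/√(LC) = 1/√(0.0023·1.32e-09) = 5.739e+05 rad/s.
Step 2 — f₀ = ω₀/(2π) = 9.134e+04 Hz.
Step 3 — Parallel Q: Q = R/(ω₀L) = 527/(5.739e+05·0.0023) = 0.3992.
Step 4 — Bandwidth: Δω = ω₀/Q = 1.438e+06 rad/s; BW = Δω/(2π) = 2.288e+05 Hz.

(a) f₀ = 9.134e+04 Hz  (b) Q = 0.3992  (c) BW = 2.288e+05 Hz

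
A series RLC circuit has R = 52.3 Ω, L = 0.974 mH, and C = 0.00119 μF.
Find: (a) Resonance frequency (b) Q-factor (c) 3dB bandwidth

Step 1 — Resonance condition Im(Z)=0 gives ω₀ = 1/√(LC).
Step 2 — ω₀ = 1/√(0.000974·1.19e-09) = 9.289e+05 rad/s.
Step 3 — f₀ = ω₀/(2π) = 1.478e+05 Hz.
Step 4 — Series Q: Q = ω₀L/R = 9.289e+05·0.000974/52.3 = 17.3.
Step 5 — 3dB bandwidth: Δω = ω₀/Q = 5.37e+04 rad/s; BW = Δω/(2π) = 8546 Hz.

(a) f₀ = 1.478e+05 Hz  (b) Q = 17.3  (c) BW = 8546 Hz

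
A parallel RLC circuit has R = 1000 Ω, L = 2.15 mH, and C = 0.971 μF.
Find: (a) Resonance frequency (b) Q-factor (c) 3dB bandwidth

Step 1 — Resonance: ω₀ = 1/√(LC) = 1/√(0.00215·9.71e-07) = 2.189e+04 rad/s.
Step 2 — f₀ = ω₀/(2π) = 3483 Hz.
Step 3 — Parallel Q: Q = R/(ω₀L) = 1000/(2.189e+04·0.00215) = 21.25.
Step 4 — Bandwidth: Δω = ω₀/Q = 1030 rad/s; BW = Δω/(2π) = 163.9 Hz.

(a) f₀ = 3483 Hz  (b) Q = 21.25  (c) BW = 163.9 Hz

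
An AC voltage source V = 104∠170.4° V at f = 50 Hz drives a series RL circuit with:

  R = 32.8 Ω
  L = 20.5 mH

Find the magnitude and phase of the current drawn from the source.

Step 1 — Angular frequency: ω = 2π·f = 2π·50 = 314.2 rad/s.
Step 2 — Component impedances:
  R: Z = R = 32.8 Ω
  L: Z = jωL = j·314.2·0.0205 = 0 + j6.44 Ω
Step 3 — Series combination: Z_total = R + L = 32.8 + j6.44 Ω = 33.43∠11.1° Ω.
Step 4 — Source phasor: V = 104∠170.4° V = -102.5 + j17.34 V.
Step 5 — Ohm's law: I = V / Z_total = (-102.5 + j17.34) / (32.8 + j6.44) = -2.91 + j1.1 A.
Step 6 — Convert to polar: |I| = 3.111 A, ∠I = 159.3°.

I = 3.111∠159.3° A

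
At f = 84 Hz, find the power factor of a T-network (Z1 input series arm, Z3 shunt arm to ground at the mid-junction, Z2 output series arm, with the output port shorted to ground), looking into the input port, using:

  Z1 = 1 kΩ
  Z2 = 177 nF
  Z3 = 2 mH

Step 1 — Angular frequency: ω = 2π·f = 2π·84 = 527.8 rad/s.
Step 2 — Component impedances:
  Z1: Z = R = 1000 Ω
  Z2: Z = 1/(jωC) = -j/(ω·C) = 0 - j1.07e+04 Ω
  Z3: Z = jωL = j·527.8·0.002 = 0 + j1.056 Ω
Step 3 — With the output port shorted to ground, the output series arm Z2 runs from the junction to ground; the shunt arm Z3 also runs from the junction to ground. They appear in parallel: Z3 || Z2 = 0 + j1.056 Ω.
Step 4 — Series with input arm Z1: Z_in = Z1 + (Z3 || Z2) = 1000 + j1.056 Ω = 1000∠0.1° Ω.
Step 5 — Power factor: PF = cos(φ) = Re(Z)/|Z| = 1000/1000 = 1.
Step 6 — Type: Im(Z) = 1.056 ⇒ lagging (phase φ = 0.1°).

PF = 1 (lagging, φ = 0.1°)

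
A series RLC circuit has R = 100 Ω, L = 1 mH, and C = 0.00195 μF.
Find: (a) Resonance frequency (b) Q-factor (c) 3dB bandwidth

Step 1 — Resonance condition Im(Z)=0 gives ω₀ = 1/√(LC).
Step 2 — ω₀ = 1/√(0.001·1.95e-09) = 7.161e+05 rad/s.
Step 3 — f₀ = ω₀/(2π) = 1.14e+05 Hz.
Step 4 — Series Q: Q = ω₀L/R = 7.161e+05·0.001/100 = 7.161.
Step 5 — 3dB bandwidth: Δω = ω₀/Q = 1e+05 rad/s; BW = Δω/(2π) = 1.592e+04 Hz.

(a) f₀ = 1.14e+05 Hz  (b) Q = 7.161  (c) BW = 1.592e+04 Hz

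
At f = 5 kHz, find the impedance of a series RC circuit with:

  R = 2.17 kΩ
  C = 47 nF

Step 1 — Angular frequency: ω = 2π·f = 2π·5000 = 3.142e+04 rad/s.
Step 2 — Component impedances:
  R: Z = R = 2170 Ω
  C: Z = 1/(jωC) = -j/(ω·C) = 0 - j677.3 Ω
Step 3 — Series combination: Z_total = R + C = 2170 - j677.3 Ω = 2273∠-17.3° Ω.

Z = 2170 - j677.3 Ω = 2273∠-17.3° Ω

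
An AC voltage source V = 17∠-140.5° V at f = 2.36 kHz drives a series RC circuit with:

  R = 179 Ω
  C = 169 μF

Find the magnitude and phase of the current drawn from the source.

Step 1 — Angular frequency: ω = 2π·f = 2π·2360 = 1.483e+04 rad/s.
Step 2 — Component impedances:
  R: Z = R = 179 Ω
  C: Z = 1/(jωC) = -j/(ω·C) = 0 - j0.399 Ω
Step 3 — Series combination: Z_total = R + C = 179 - j0.399 Ω = 179∠-0.1° Ω.
Step 4 — Source phasor: V = 17∠-140.5° V = -13.12 - j10.81 V.
Step 5 — Ohm's law: I = V / Z_total = (-13.12 - j10.81) / (179 - j0.399) = -0.07315 - j0.06057 A.
Step 6 — Convert to polar: |I| = 0.09497 A, ∠I = -140.4°.

I = 0.09497∠-140.4° A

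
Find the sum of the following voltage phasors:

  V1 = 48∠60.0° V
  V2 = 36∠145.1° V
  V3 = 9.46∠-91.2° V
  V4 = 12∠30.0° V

Step 1 — Convert each phasor to rectangular form:
  V1 = 48·(cos(60.0°) + j·sin(60.0°)) = 24 + j41.57 V
  V2 = 36·(cos(145.1°) + j·sin(145.1°)) = -29.53 + j20.6 V
  V3 = 9.46·(cos(-91.2°) + j·sin(-91.2°)) = -0.1981 - j9.458 V
  V4 = 12·(cos(30.0°) + j·sin(30.0°)) = 10.39 + j6 V
Step 2 — Sum components: V_total = 4.669 + j58.71 V.
Step 3 — Convert to polar: |V_total| = 58.89 V, ∠V_total = 85.5°.

V_total = 58.89∠85.5° V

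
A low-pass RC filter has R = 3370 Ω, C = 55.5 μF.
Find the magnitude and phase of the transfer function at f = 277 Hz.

Step 1 — Angular frequency: ω = 2π·277 = 1740 rad/s.
Step 2 — Transfer function: H(jω) = 1/(1 + jωRC).
Step 3 — Denominator: 1 + jωRC = 1 + j·1740·3370·5.55e-05 = 1 + j325.5.
Step 4 — H = 9.437e-06 - j0.003072.
Step 5 — Magnitude: |H| = 0.003072 (-50.3 dB); phase: φ = -89.8°.

|H| = 0.003072 (-50.3 dB), φ = -89.8°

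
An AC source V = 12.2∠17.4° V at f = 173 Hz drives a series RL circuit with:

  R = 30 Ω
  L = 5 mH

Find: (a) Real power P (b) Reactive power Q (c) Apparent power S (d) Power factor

Step 1 — Angular frequency: ω = 2π·f = 2π·173 = 1087 rad/s.
Step 2 — Component impedances:
  R: Z = R = 30 Ω
  L: Z = jωL = j·1087·0.005 = 0 + j5.435 Ω
Step 3 — Series combination: Z_total = R + L = 30 + j5.435 Ω = 30.49∠10.3° Ω.
Step 4 — Source phasor: V = 12.2∠17.4° V = 11.64 + j3.648 V.
Step 5 — Current: I = V / Z = 0.3971 + j0.04968 A = 0.4002∠7.1° A.
Step 6 — Complex power: S = V·I* = 4.804 + j0.8703 VA.
Step 7 — Real power: P = Re(S) = 4.804 W.
Step 8 — Reactive power: Q = Im(S) = 0.8703 VAR.
Step 9 — Apparent power: |S| = 4.882 VA.
Step 10 — Power factor: PF = P/|S| = 0.984 (lagging).

(a) P = 4.804 W  (b) Q = 0.8703 VAR  (c) S = 4.882 VA  (d) PF = 0.984 (lagging)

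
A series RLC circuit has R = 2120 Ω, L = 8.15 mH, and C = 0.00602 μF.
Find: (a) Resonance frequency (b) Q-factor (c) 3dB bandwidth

Step 1 — Resonance: ω₀ = 1/√(LC) = 1/√(0.00815·6.02e-09) = 1.428e+05 rad/s.
Step 2 — f₀ = ω₀/(2π) = 2.272e+04 Hz.
Step 3 — Series Q: Q = ω₀L/R = 1.428e+05·0.00815/2120 = 0.5488.
Step 4 — Bandwidth: Δω = ω₀/Q = 2.601e+05 rad/s; BW = Δω/(2π) = 4.14e+04 Hz.

(a) f₀ = 2.272e+04 Hz  (b) Q = 0.5488  (c) BW = 4.14e+04 Hz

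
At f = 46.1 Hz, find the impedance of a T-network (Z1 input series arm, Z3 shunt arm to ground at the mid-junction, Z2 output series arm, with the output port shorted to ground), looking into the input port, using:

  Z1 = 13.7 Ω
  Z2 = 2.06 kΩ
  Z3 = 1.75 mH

Step 1 — Angular frequency: ω = 2π·f = 2π·46.1 = 289.7 rad/s.
Step 2 — Component impedances:
  Z1: Z = R = 13.7 Ω
  Z2: Z = R = 2060 Ω
  Z3: Z = jωL = j·289.7·0.00175 = 0 + j0.5069 Ω
Step 3 — With the output port shorted to ground, the output series arm Z2 runs from the junction to ground; the shunt arm Z3 also runs from the junction to ground. They appear in parallel: Z3 || Z2 = 0.0001247 + j0.5069 Ω.
Step 4 — Series with input arm Z1: Z_in = Z1 + (Z3 || Z2) = 13.7 + j0.5069 Ω = 13.71∠2.1° Ω.

Z = 13.7 + j0.5069 Ω = 13.71∠2.1° Ω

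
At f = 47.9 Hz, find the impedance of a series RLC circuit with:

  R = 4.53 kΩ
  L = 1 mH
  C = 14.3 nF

Step 1 — Angular frequency: ω = 2π·f = 2π·47.9 = 301 rad/s.
Step 2 — Component impedances:
  R: Z = R = 4530 Ω
  L: Z = jωL = j·301·0.001 = 0 + j0.301 Ω
  C: Z = 1/(jωC) = -j/(ω·C) = 0 - j2.324e+05 Ω
Step 3 — Series combination: Z_total = R + L + C = 4530 - j2.324e+05 Ω = 2.324e+05∠-88.9° Ω.

Z = 4530 - j2.324e+05 Ω = 2.324e+05∠-88.9° Ω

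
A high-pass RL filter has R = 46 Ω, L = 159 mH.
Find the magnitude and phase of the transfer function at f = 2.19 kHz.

Step 1 — Angular frequency: ω = 2π·2190 = 1.376e+04 rad/s.
Step 2 — Transfer function: H(jω) = jωL/(R + jωL).
Step 3 — Numerator jωL = j·2188; denominator R + jωL = 46 + j2188.
Step 4 — H = 0.9996 + j0.02102.
Step 5 — Magnitude: |H| = 0.9998 (-0.0 dB); phase: φ = 1.2°.

|H| = 0.9998 (-0.0 dB), φ = 1.2°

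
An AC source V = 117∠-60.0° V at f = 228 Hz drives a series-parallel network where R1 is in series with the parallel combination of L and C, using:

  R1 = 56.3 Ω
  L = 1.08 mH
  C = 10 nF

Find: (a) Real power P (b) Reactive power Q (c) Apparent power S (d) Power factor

Step 1 — Angular frequency: ω = 2π·f = 2π·228 = 1433 rad/s.
Step 2 — Component impedances:
  R1: Z = R = 56.3 Ω
  L: Z = jωL = j·1433·0.00108 = 0 + j1.547 Ω
  C: Z = 1/(jωC) = -j/(ω·C) = 0 - j6.98e+04 Ω
Step 3 — Parallel branch: L || C = 1/(1/L + 1/C) = 0 + j1.547 Ω.
Step 4 — Series with R1: Z_total = R1 + (L || C) = 56.3 + j1.547 Ω = 56.32∠1.6° Ω.
Step 5 — Source phasor: V = 117∠-60.0° V = 58.5 - j101.3 V.
Step 6 — Current: I = V / Z = 0.9889 - j1.827 A = 2.077∠-61.6° A.
Step 7 — Complex power: S = V·I* = 243 + j6.677 VA.
Step 8 — Real power: P = Re(S) = 243 W.
Step 9 — Reactive power: Q = Im(S) = 6.677 VAR.
Step 10 — Apparent power: |S| = 243.1 VA.
Step 11 — Power factor: PF = P/|S| = 0.9996 (lagging).

(a) P = 243 W  (b) Q = 6.677 VAR  (c) S = 243.1 VA  (d) PF = 0.9996 (lagging)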